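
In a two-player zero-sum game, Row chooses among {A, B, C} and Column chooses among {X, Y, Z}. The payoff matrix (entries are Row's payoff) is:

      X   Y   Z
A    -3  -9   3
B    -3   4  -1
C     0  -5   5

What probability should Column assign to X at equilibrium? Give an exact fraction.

Row minima: A → -9, B → -3, C → -5; maximin = -3.
Column maxima: X → 0, Y → 4, Z → 5; minimax = 0.
-3 ≠ 0, so there is no saddle point; optimal play is mixed.
A is strictly dominated by C, so Row never plays it.
Z is strictly dominated by X (it gives Row strictly more in every row), so Column never plays it.
On the remaining 2×2 (B, C vs X, Y):
Let Row play B with probability p. Expected payoff against X: (-3)p + 0(1−p) = −3p; against Y: 4p + (-5)(1−p) = 9p − 5.
Setting these equal: −3p = 9p − 5 ⇒ −12p = -5 ⇒ p = 5/12, and the value is (-3)·(5/12) = -5/4.
For Column: with q = P(X), equating B's and C's payoffs gives −7q + 4 = 5q − 5 ⇒ q = 3/4.

3/4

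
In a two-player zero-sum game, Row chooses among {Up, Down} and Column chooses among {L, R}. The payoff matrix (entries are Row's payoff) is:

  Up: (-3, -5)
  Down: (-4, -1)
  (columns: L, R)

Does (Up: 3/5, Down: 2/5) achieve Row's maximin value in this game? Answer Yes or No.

Yes

Against L this mix gives (3/5)·(-3) + (2/5)·(-4) = -17/5.
Against R this mix gives (3/5)·(-5) + (2/5)·(-1) = -17/5.
All of Column's active replies (L, R) yield -17/5, and no column does worse for Row. The mix makes Column indifferent and guarantees -17/5, so it is optimal.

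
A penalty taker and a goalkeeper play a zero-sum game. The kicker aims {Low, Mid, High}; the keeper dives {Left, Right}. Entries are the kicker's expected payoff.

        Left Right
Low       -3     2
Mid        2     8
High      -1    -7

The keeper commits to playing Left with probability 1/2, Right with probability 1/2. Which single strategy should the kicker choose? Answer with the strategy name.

Mid

Expected payoff of Low: (1/2)·(-3) + (1/2)·2 = -1/2.
Expected payoff of Mid: (1/2)·2 + (1/2)·8 = 5.
Expected payoff of High: (1/2)·(-1) + (1/2)·(-7) = -4.
The largest is 5, so the kicker's best response is Mid.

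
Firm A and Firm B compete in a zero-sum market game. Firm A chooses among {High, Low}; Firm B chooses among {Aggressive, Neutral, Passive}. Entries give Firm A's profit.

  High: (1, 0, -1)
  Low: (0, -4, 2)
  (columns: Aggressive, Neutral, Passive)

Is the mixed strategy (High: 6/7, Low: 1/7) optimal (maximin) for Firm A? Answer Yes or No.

Yes

Against Aggressive this mix gives (6/7)·1 + (1/7)·0 = 6/7.
Against Neutral this mix gives (6/7)·0 + (1/7)·(-4) = -4/7.
Against Passive this mix gives (6/7)·(-1) + (1/7)·2 = -4/7.
All of Firm B's active replies (Neutral, Passive) yield -4/7, and no column does worse for Firm A. The mix makes Firm B indifferent and guarantees -4/7, so it is optimal.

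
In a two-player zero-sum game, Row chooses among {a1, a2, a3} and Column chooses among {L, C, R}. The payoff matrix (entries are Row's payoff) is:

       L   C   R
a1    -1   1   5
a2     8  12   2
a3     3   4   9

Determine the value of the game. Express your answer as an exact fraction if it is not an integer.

Row minima: a1 → -1, a2 → 2, a3 → 3; maximin = 3.
Column maxima: L → 8, C → 12, R → 9; minimax = 8.
3 ≠ 8, so there is no saddle point; optimal play is mixed.
a1 is strictly dominated by a3, so Row never plays it.
C is strictly dominated by L (it gives Row strictly more in every row), so Column never plays it.
On the remaining 2×2 (a2, a3 vs L, R):
Let Row play a2 with probability p. Expected payoff against L: 8p + 3(1−p) = 5p + 3; against R: 2p + 9(1−p) = −7p + 9.
Setting these equal: 5p + 3 = −7p + 9 ⇒ 12p = 6 ⇒ p = 1/2, and the value is (5)·(1/2) + 3 = 11/2.
For Column: with q = P(L), equating a2's and a3's payoffs gives 6q + 2 = −6q + 9 ⇒ q = 7/12.

11/2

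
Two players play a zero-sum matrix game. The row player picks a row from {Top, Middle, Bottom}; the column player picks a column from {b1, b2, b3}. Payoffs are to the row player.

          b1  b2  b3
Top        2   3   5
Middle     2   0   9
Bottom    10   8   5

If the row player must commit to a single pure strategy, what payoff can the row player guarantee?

5

Row minima: Top → 2, Middle → 0, Bottom → 5.
The best of these is 5.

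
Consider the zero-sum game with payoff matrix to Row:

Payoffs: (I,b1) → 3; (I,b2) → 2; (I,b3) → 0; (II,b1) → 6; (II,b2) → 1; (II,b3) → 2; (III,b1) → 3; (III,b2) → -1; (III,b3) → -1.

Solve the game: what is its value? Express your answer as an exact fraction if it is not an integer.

4/3

Row minima: I → 0, II → 1, III → -1; maximin = 1.
Column maxima: b1 → 6, b2 → 2, b3 → 2; minimax = 2.
1 ≠ 2, so there is no saddle point; optimal play is mixed.
III is strictly dominated by II, so Row never plays it.
b1 is strictly dominated by b2 (it gives Row strictly more in every row), so Column never plays it.
On the remaining 2×2 (I, II vs b2, b3):
Let Row play I with probability p. Expected payoff against b2: 2p + 1(1−p) = p + 1; against b3: 0p + 2(1−p) = −2p + 2.
Setting these equal: p + 1 = −2p + 2 ⇒ 3p = 1 ⇒ p = 1/3, and the value is (1)·(1/3) + 1 = 4/3.
For Column: with q = P(b2), equating I's and II's payoffs gives 2q = −q + 2 ⇒ q = 2/3.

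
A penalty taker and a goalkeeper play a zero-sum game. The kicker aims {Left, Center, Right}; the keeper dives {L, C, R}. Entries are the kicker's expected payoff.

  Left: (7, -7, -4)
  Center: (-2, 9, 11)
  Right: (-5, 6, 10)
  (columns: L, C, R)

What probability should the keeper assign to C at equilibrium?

9/25

Row minima: Left → -7, Center → -2, Right → -5; maximin = -2.
Column maxima: L → 7, C → 9, R → 11; minimax = 7.
-2 ≠ 7, so there is no saddle point; optimal play is mixed.
Right is strictly dominated by Center, so the kicker never plays it.
R is strictly dominated by C (it gives the kicker strictly more in every row), so the keeper never plays it.
On the remaining 2×2 (Left, Center vs L, C):
Let the kicker play Left with probability p. Expected payoff against L: 7p + (-2)(1−p) = 9p − 2; against C: (-7)p + 9(1−p) = −16p + 9.
Setting these equal: 9p − 2 = −16p + 9 ⇒ 25p = 11 ⇒ p = 11/25, and the value is (9)·(11/25) − 2 = 49/25.
For the keeper: with q = P(L), equating Left's and Center's payoffs gives 14q − 7 = −11q + 9 ⇒ q = 16/25.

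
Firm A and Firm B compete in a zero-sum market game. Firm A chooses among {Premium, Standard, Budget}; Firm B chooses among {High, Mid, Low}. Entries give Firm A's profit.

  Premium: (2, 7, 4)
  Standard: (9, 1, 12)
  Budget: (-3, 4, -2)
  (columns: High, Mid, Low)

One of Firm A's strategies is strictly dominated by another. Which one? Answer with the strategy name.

Budget

Premium gives a strictly higher payoff than Budget against every column: 2 > -3, 7 > 4, 4 > -2.
So Budget is strictly dominated and Firm A never plays it.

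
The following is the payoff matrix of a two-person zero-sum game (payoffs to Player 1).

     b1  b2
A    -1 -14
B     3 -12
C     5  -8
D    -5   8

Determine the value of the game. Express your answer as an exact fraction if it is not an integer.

0

Row minima: A → -14, B → -12, C → -8, D → -5; maximin = -5.
Column maxima: b1 → 5, b2 → 8; minimax = 5.
-5 ≠ 5, so there is no saddle point; optimal play is mixed.
A is strictly dominated by B, so Player 1 never plays it.
B is strictly dominated by C, so Player 1 never plays it.
On the remaining 2×2 (C, D vs b1, b2):
Let Player 1 play C with probability p. Expected payoff against b1: 5p + (-5)(1−p) = 10p − 5; against b2: (-8)p + 8(1−p) = −16p + 8.
Setting these equal: 10p − 5 = −16p + 8 ⇒ 26p = 13 ⇒ p = 1/2, and the value is (10)·(1/2) − 5 = 0.
For Player 2: with q = P(b1), equating C's and D's payoffs gives 13q − 8 = −13q + 8 ⇒ q = 8/13.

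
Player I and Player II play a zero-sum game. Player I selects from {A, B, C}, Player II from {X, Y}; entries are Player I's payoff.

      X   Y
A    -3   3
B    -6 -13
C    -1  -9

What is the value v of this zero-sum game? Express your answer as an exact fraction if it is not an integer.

Row minima: A → -3, B → -13, C → -9; maximin = -3.
Column maxima: X → -1, Y → 3; minimax = -1.
-3 ≠ -1, so there is no saddle point; optimal play is mixed.
B is strictly dominated by A, so Player I never plays it.
On the remaining 2×2 (A, C vs X, Y):
Let Player I play A with probability p. Expected payoff against X: (-3)p + (-1)(1−p) = −2p − 1; against Y: 3p + (-9)(1−p) = 12p − 9.
Setting these equal: −2p − 1 = 12p − 9 ⇒ −14p = -8 ⇒ p = 4/7, and the value is (-2)·(4/7) − 1 = -15/7.
For Player II: with q = P(X), equating A's and C's payoffs gives −6q + 3 = 8q − 9 ⇒ q = 6/7.

-15/7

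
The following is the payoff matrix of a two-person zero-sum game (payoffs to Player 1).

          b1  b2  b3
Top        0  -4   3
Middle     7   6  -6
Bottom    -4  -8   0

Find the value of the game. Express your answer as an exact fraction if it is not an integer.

-6/19

Row minima: Top → -4, Middle → -6, Bottom → -8; maximin = -4.
Column maxima: b1 → 7, b2 → 6, b3 → 3; minimax = 3.
-4 ≠ 3, so there is no saddle point; optimal play is mixed.
Bottom is strictly dominated by Top, so Player 1 never plays it.
b1 is strictly dominated by b2 (it gives Player 1 strictly more in every row), so Player 2 never plays it.
On the remaining 2×2 (Top, Middle vs b2, b3):
Let Player 1 play Top with probability p. Expected payoff against b2: (-4)p + 6(1−p) = −10p + 6; against b3: 3p + (-6)(1−p) = 9p − 6.
Setting these equal: −10p + 6 = 9p − 6 ⇒ −19p = -12 ⇒ p = 12/19, and the value is (-10)·(12/19) + 6 = -6/19.
For Player 2: with q = P(b2), equating Top's and Middle's payoffs gives −7q + 3 = 12q − 6 ⇒ q = 9/19.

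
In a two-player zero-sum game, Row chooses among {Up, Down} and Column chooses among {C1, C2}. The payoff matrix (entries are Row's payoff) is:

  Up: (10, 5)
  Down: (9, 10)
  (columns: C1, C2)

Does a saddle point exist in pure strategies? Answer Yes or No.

No

Row minima: Up → 5, Down → 9; maximin = 9.
Column maxima: C1 → 10, C2 → 10; minimax = 10.
9 ≠ 10, so no pure-strategy equilibrium exists.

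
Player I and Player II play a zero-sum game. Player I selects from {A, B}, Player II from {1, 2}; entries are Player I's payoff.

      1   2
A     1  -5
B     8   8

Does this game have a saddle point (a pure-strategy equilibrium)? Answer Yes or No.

Yes

Row minima: A → -5, B → 8; maximin = 8.
Column maxima: 1 → 8, 2 → 8; minimax = 8.
maximin = minimax = 8, so a saddle point exists.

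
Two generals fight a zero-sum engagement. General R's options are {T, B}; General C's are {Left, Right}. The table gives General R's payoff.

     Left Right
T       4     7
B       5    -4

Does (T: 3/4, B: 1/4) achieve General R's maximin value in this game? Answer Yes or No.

Against Left this mix gives (3/4)·4 + (1/4)·5 = 17/4.
Against Right this mix gives (3/4)·7 + (1/4)·(-4) = 17/4.
All of General C's active replies (Left, Right) yield 17/4, and no column does worse for General R. The mix makes General C indifferent and guarantees 17/4, so it is optimal.

Yes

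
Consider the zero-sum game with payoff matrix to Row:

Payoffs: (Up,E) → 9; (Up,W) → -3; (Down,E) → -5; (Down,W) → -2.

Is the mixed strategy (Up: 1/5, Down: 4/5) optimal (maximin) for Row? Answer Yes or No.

Yes

Against E this mix gives (1/5)·9 + (4/5)·(-5) = -11/5.
Against W this mix gives (1/5)·(-3) + (4/5)·(-2) = -11/5.
All of Column's active replies (E, W) yield -11/5, and no column does worse for Row. The mix makes Column indifferent and guarantees -11/5, so it is optimal.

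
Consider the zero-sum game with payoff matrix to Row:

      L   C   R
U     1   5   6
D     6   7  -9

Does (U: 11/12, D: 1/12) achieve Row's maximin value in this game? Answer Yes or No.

No

Against L this mix gives (11/12)·1 + (1/12)·6 = 17/12.
Against C this mix gives (11/12)·5 + (1/12)·7 = 31/6.
Against R this mix gives (11/12)·6 + (1/12)·(-9) = 19/4.
Column will play L, holding Row to 17/12. Shifting weight toward the row that does better against L would raise this floor (the equalizing mix achieves 9/4 against both L and R), so the proposed strategy is not optimal.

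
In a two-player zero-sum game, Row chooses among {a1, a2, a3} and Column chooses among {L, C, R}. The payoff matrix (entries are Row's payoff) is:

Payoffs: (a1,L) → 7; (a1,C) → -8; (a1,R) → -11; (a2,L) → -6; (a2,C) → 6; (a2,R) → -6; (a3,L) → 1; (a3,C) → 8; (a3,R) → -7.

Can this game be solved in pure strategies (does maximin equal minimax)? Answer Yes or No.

Yes

Row minima: a1 → -11, a2 → -6, a3 → -7; maximin = -6.
Column maxima: L → 7, C → 8, R → -6; minimax = -6.
maximin = minimax = -6, so a saddle point exists.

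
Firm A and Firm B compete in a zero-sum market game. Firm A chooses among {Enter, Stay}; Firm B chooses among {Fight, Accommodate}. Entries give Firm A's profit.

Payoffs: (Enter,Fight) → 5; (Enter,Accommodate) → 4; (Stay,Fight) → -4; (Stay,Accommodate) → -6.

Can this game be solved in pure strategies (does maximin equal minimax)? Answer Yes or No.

Row minima: Enter → 4, Stay → -6; maximin = 4.
Column maxima: Fight → 5, Accommodate → 4; minimax = 4.
maximin = minimax = 4, so a saddle point exists.

Yes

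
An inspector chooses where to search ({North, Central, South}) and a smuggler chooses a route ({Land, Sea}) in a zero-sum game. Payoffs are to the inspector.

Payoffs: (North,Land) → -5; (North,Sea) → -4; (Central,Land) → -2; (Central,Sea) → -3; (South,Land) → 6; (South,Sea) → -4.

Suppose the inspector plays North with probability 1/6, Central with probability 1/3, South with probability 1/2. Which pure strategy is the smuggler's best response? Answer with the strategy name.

Sea

If the smuggler plays Land, the inspector's expected payoff is (1/6)·(-5) + (1/3)·(-2) + (1/2)·6 = 3/2.
If the smuggler plays Sea, the inspector's expected payoff is (1/6)·(-4) + (1/3)·(-3) + (1/2)·(-4) = -11/3.
The smuggler minimizes the inspector's payoff; the smallest is -11/3, so the best response is Sea.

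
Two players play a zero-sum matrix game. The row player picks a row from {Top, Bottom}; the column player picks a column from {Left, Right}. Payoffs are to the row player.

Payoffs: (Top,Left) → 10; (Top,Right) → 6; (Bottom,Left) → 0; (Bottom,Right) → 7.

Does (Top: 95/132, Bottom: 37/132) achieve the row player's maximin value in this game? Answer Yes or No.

Against Left this mix gives (95/132)·10 + (37/132)·0 = 475/66.
Against Right this mix gives (95/132)·6 + (37/132)·7 = 829/132.
The column player will play Right, holding the row player to 829/132. Shifting weight toward the row that does better against Right would raise this floor (the equalizing mix achieves 70/11 against both Right and Left), so the proposed strategy is not optimal.

No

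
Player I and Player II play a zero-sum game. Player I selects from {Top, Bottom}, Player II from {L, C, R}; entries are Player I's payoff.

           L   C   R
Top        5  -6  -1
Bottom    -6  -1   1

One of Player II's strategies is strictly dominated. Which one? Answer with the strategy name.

R

C holds Player I's payoff strictly below R in every row: -6 < -1, -1 < 1.
So R is strictly dominated for Player II.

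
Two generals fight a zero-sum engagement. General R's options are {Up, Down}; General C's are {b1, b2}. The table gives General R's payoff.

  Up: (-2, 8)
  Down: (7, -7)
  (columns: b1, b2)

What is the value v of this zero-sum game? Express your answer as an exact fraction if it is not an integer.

7/4

Row minima: Up → -2, Down → -7; maximin = -2.
Column maxima: b1 → 7, b2 → 8; minimax = 7.
-2 ≠ 7, so there is no saddle point; optimal play is mixed.
Let General R play Up with probability p. Expected payoff against b1: (-2)p + 7(1−p) = −9p + 7; against b2: 8p + (-7)(1−p) = 15p − 7.
Setting these equal: −9p + 7 = 15p − 7 ⇒ −24p = -14 ⇒ p = 7/12, and the value is (-9)·(7/12) + 7 = 7/4.
For General C: with q = P(b1), equating Up's and Down's payoffs gives −10q + 8 = 14q − 7 ⇒ q = 5/8.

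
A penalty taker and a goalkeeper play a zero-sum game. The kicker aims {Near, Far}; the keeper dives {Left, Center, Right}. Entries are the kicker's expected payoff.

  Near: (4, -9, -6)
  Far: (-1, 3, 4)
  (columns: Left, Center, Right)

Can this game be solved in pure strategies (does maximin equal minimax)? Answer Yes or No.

Row minima: Near → -9, Far → -1; maximin = -1.
Column maxima: Left → 4, Center → 3, Right → 4; minimax = 3.
-1 ≠ 3, so no pure-strategy equilibrium exists.

No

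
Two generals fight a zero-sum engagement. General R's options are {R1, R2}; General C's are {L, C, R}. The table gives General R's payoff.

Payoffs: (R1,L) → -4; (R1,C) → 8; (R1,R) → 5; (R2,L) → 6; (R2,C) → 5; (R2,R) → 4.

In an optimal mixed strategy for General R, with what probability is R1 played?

2/11

Row minima: R1 → -4, R2 → 4; maximin = 4.
Column maxima: L → 6, C → 8, R → 5; minimax = 5.
4 ≠ 5, so there is no saddle point; optimal play is mixed.
C is strictly dominated by R (it gives General R strictly more in every row), so General C never plays it.
On the remaining 2×2 (R1, R2 vs L, R):
Let General R play R1 with probability p. Expected payoff against L: (-4)p + 6(1−p) = −10p + 6; against R: 5p + 4(1−p) = p + 4.
Setting these equal: −10p + 6 = p + 4 ⇒ −11p = -2 ⇒ p = 2/11, and the value is (-10)·(2/11) + 6 = 46/11.
For General C: with q = P(L), equating R1's and R2's payoffs gives −9q + 5 = 2q + 4 ⇒ q = 1/11.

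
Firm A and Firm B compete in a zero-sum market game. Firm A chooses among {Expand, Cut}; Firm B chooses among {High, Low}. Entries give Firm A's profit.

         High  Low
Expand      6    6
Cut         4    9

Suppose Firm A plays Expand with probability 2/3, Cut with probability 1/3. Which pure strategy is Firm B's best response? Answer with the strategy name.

If Firm B plays High, Firm A's expected payoff is (2/3)·6 + (1/3)·4 = 16/3.
If Firm B plays Low, Firm A's expected payoff is (2/3)·6 + (1/3)·9 = 7.
Firm B minimizes Firm A's payoff; the smallest is 16/3, so the best response is High.

High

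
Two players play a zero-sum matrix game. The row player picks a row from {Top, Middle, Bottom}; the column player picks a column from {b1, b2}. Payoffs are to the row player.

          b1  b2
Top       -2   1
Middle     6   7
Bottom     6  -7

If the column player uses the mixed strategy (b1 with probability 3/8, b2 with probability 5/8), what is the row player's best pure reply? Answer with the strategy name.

Middle

Expected payoff of Top: (3/8)·(-2) + (5/8)·1 = -1/8.
Expected payoff of Middle: (3/8)·6 + (5/8)·7 = 53/8.
Expected payoff of Bottom: (3/8)·6 + (5/8)·(-7) = -17/8.
The largest is 53/8, so the row player's best response is Middle.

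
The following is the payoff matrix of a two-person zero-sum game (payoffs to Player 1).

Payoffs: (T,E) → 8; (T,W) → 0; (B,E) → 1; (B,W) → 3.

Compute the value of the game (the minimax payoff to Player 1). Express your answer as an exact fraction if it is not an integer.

12/5

Row minima: T → 0, B → 1; maximin = 1.
Column maxima: E → 8, W → 3; minimax = 3.
1 ≠ 3, so there is no saddle point; optimal play is mixed.
Let Player 1 play T with probability p. Expected payoff against E: 8p + 1(1−p) = 7p + 1; against W: 0p + 3(1−p) = −3p + 3.
Setting these equal: 7p + 1 = −3p + 3 ⇒ 10p = 2 ⇒ p = 1/5, and the value is (7)·(1/5) + 1 = 12/5.
For Player 2: with q = P(E), equating T's and B's payoffs gives 8q = −2q + 3 ⇒ q = 3/10.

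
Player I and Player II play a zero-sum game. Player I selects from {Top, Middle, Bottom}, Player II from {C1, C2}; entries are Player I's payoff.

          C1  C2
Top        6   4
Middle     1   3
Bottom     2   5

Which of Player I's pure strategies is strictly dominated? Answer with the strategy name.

Top gives a strictly higher payoff than Middle against every column: 6 > 1, 4 > 3.
So Middle is strictly dominated and Player I never plays it.

Middle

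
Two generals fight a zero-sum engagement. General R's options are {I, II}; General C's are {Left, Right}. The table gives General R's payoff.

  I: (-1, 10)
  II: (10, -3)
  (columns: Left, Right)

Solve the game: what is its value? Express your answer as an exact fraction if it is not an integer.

Row minima: I → -1, II → -3; maximin = -1.
Column maxima: Left → 10, Right → 10; minimax = 10.
-1 ≠ 10, so there is no saddle point; optimal play is mixed.
Let General R play I with probability p. Expected payoff against Left: (-1)p + 10(1−p) = −11p + 10; against Right: 10p + (-3)(1−p) = 13p − 3.
Setting these equal: −11p + 10 = 13p − 3 ⇒ −24p = -13 ⇒ p = 13/24, and the value is (-11)·(13/24) + 10 = 97/24.
For General C: with q = P(Left), equating I's and II's payoffs gives −11q + 10 = 13q − 3 ⇒ q = 13/24.

97/24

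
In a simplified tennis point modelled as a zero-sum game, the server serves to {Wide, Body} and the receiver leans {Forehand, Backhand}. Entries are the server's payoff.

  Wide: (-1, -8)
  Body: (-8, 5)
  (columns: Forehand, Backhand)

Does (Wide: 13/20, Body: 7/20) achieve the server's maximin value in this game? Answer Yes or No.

Against Forehand this mix gives (13/20)·(-1) + (7/20)·(-8) = -69/20.
Against Backhand this mix gives (13/20)·(-8) + (7/20)·5 = -69/20.
All of the receiver's active replies (Forehand, Backhand) yield -69/20, and no column does worse for the server. The mix makes the receiver indifferent and guarantees -69/20, so it is optimal.

Yes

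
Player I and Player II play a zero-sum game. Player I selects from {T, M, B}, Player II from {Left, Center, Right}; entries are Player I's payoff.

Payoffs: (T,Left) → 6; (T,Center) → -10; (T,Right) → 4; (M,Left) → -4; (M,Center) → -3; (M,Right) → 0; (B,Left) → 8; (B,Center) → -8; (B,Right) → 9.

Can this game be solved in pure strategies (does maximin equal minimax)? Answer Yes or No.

Row minima: T → -10, M → -4, B → -8; maximin = -4.
Column maxima: Left → 8, Center → -3, Right → 9; minimax = -3.
-4 ≠ -3, so no pure-strategy equilibrium exists.

No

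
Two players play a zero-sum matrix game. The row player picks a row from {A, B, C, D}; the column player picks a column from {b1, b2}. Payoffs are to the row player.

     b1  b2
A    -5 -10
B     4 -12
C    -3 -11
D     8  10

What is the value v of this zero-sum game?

8

Row minima: A → -10, B → -12, C → -11, D → 8; maximin = 8.
Column maxima: b1 → 8, b2 → 10; minimax = 8.
Since maximin = minimax = 8, there is a saddle point and the value is 8.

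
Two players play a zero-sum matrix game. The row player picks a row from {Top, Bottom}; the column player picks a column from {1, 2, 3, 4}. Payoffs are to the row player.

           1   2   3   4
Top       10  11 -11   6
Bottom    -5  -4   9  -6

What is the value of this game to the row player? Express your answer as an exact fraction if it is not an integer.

-3/8

Row minima: Top → -11, Bottom → -6; maximin = -6.
Column maxima: 1 → 10, 2 → 11, 3 → 9, 4 → 6; minimax = 6.
-6 ≠ 6, so there is no saddle point; optimal play is mixed.
1 is strictly dominated by 4 (it gives the row player strictly more in every row), so the column player never plays it.
2 is strictly dominated by 4 (it gives the row player strictly more in every row), so the column player never plays it.
On the remaining 2×2 (Top, Bottom vs 3, 4):
Let the row player play Top with probability p. Expected payoff against 3: (-11)p + 9(1−p) = −20p + 9; against 4: 6p + (-6)(1−p) = 12p − 6.
Setting these equal: −20p + 9 = 12p − 6 ⇒ −32p = -15 ⇒ p = 15/32, and the value is (-20)·(15/32) + 9 = -3/8.
For the column player: with q = P(3), equating Top's and Bottom's payoffs gives −17q + 6 = 15q − 6 ⇒ q = 3/8.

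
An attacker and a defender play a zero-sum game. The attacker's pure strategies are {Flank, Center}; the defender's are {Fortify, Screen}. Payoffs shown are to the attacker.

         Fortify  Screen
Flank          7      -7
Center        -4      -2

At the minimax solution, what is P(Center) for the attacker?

Row minima: Flank → -7, Center → -4; maximin = -4.
Column maxima: Fortify → 7, Screen → -2; minimax = -2.
-4 ≠ -2, so there is no saddle point; optimal play is mixed.
Let the attacker play Flank with probability p. Expected payoff against Fortify: 7p + (-4)(1−p) = 11p − 4; against Screen: (-7)p + (-2)(1−p) = −5p − 2.
Setting these equal: 11p − 4 = −5p − 2 ⇒ 16p = 2 ⇒ p = 1/8, and the value is (11)·(1/8) − 4 = -21/8.
For the defender: with q = P(Fortify), equating Flank's and Center's payoffs gives 14q − 7 = −2q − 2 ⇒ q = 5/16.

7/8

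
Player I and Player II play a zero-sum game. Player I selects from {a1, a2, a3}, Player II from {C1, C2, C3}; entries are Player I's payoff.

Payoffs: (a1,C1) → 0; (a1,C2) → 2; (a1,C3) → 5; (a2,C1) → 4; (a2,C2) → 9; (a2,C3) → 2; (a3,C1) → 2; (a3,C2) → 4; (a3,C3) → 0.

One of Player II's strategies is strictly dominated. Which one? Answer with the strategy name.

C2

C1 holds Player I's payoff strictly below C2 in every row: 0 < 2, 4 < 9, 2 < 4.
So C2 is strictly dominated for Player II.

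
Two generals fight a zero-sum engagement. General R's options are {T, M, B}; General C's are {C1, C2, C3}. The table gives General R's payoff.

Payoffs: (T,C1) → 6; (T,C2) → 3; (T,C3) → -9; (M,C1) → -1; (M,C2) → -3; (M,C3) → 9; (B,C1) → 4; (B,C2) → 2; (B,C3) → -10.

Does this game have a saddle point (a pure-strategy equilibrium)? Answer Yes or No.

No

Row minima: T → -9, M → -3, B → -10; maximin = -3.
Column maxima: C1 → 6, C2 → 3, C3 → 9; minimax = 3.
-3 ≠ 3, so no pure-strategy equilibrium exists.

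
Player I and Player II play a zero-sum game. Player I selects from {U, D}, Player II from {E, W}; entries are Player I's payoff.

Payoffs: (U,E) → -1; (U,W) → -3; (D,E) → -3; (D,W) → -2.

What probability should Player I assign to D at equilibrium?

Row minima: U → -3, D → -3; maximin = -3.
Column maxima: E → -1, W → -2; minimax = -2.
-3 ≠ -2, so there is no saddle point; optimal play is mixed.
Let Player I play U with probability p. Expected payoff against E: (-1)p + (-3)(1−p) = 2p − 3; against W: (-3)p + (-2)(1−p) = −p − 2.
Setting these equal: 2p − 3 = −p − 2 ⇒ 3p = 1 ⇒ p = 1/3, and the value is (2)·(1/3) − 3 = -7/3.
For Player II: with q = P(E), equating U's and D's payoffs gives 2q − 3 = −q − 2 ⇒ q = 1/3.

2/3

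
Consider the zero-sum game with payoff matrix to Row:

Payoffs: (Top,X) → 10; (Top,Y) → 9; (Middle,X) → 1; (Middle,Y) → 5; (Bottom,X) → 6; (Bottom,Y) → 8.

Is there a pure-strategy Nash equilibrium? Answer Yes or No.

Yes

Row minima: Top → 9, Middle → 1, Bottom → 6; maximin = 9.
Column maxima: X → 10, Y → 9; minimax = 9.
maximin = minimax = 9, so a saddle point exists.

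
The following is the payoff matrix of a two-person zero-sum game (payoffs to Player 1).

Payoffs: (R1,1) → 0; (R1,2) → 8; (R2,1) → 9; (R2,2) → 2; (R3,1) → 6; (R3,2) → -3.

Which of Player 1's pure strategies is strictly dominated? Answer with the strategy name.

R3

R2 gives a strictly higher payoff than R3 against every column: 9 > 6, 2 > -3.
So R3 is strictly dominated and Player 1 never plays it.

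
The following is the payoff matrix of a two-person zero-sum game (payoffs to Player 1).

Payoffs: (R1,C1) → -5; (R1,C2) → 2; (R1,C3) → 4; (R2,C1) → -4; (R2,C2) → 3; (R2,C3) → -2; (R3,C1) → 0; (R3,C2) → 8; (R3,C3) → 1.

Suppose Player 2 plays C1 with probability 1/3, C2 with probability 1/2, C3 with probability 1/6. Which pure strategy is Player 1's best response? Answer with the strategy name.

Expected payoff of R1: (1/3)·(-5) + (1/2)·2 + (1/6)·4 = 0.
Expected payoff of R2: (1/3)·(-4) + (1/2)·3 + (1/6)·(-2) = -1/6.
Expected payoff of R3: (1/3)·0 + (1/2)·8 + (1/6)·1 = 25/6.
The largest is 25/6, so Player 1's best response is R3.

R3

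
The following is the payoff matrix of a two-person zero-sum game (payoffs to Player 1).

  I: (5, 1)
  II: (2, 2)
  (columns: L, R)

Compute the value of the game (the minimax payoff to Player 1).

2

Row minima: I → 1, II → 2; maximin = 2.
Column maxima: L → 5, R → 2; minimax = 2.
Since maximin = minimax = 2, there is a saddle point and the value is 2.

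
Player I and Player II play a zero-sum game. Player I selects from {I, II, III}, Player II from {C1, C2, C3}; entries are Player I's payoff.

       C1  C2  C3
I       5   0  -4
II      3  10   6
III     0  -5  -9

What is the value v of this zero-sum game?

Row minima: I → -4, II → 3, III → -9; maximin = 3.
Column maxima: C1 → 5, C2 → 10, C3 → 6; minimax = 5.
3 ≠ 5, so there is no saddle point; optimal play is mixed.
III is strictly dominated by I, so Player I never plays it.
C2 is strictly dominated by C3 (it gives Player I strictly more in every row), so Player II never plays it.
On the remaining 2×2 (I, II vs C1, C3):
Let Player I play I with probability p. Expected payoff against C1: 5p + 3(1−p) = 2p + 3; against C3: (-4)p + 6(1−p) = −10p + 6.
Setting these equal: 2p + 3 = −10p + 6 ⇒ 12p = 3 ⇒ p = 1/4, and the value is (2)·(1/4) + 3 = 7/2.
For Player II: with q = P(C1), equating I's and II's payoffs gives 9q − 4 = −3q + 6 ⇒ q = 5/6.

7/2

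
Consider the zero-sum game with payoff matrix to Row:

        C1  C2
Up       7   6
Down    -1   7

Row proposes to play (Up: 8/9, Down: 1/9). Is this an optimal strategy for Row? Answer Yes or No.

Against C1 this mix gives (8/9)·7 + (1/9)·(-1) = 55/9.
Against C2 this mix gives (8/9)·6 + (1/9)·7 = 55/9.
All of Column's active replies (C1, C2) yield 55/9, and no column does worse for Row. The mix makes Column indifferent and guarantees 55/9, so it is optimal.

Yes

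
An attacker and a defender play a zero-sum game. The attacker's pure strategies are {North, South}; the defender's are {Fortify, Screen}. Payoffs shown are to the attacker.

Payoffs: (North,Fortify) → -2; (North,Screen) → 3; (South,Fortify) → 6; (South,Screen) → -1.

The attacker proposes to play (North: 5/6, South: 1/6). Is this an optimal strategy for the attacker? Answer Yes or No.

Against Fortify this mix gives (5/6)·(-2) + (1/6)·6 = -2/3.
Against Screen this mix gives (5/6)·3 + (1/6)·(-1) = 7/3.
The defender will play Fortify, holding the attacker to -2/3. Shifting weight toward the row that does better against Fortify would raise this floor (the equalizing mix achieves 4/3 against both Fortify and Screen), so the proposed strategy is not optimal.

No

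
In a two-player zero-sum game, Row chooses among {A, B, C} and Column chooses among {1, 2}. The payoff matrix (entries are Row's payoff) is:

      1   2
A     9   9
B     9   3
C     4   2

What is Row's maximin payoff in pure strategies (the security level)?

9

Row minima: A → 9, B → 3, C → 2.
The best of these is 9.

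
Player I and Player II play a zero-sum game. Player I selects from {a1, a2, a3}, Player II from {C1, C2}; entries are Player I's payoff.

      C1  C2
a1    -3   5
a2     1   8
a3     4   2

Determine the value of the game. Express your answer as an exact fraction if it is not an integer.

10/3

Row minima: a1 → -3, a2 → 1, a3 → 2; maximin = 2.
Column maxima: C1 → 4, C2 → 8; minimax = 4.
2 ≠ 4, so there is no saddle point; optimal play is mixed.
a1 is strictly dominated by a2, so Player I never plays it.
On the remaining 2×2 (a2, a3 vs C1, C2):
Let Player I play a2 with probability p. Expected payoff against C1: 1p + 4(1−p) = −3p + 4; against C2: 8p + 2(1−p) = 6p + 2.
Setting these equal: −3p + 4 = 6p + 2 ⇒ −9p = -2 ⇒ p = 2/9, and the value is (-3)·(2/9) + 4 = 10/3.
For Player II: with q = P(C1), equating a2's and a3's payoffs gives −7q + 8 = 2q + 2 ⇒ q = 2/3.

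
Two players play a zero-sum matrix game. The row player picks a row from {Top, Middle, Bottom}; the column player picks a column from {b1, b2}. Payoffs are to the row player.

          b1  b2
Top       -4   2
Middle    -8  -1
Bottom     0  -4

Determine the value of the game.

Row minima: Top → -4, Middle → -8, Bottom → -4; maximin = -4.
Column maxima: b1 → 0, b2 → 2; minimax = 0.
-4 ≠ 0, so there is no saddle point; optimal play is mixed.
Middle is strictly dominated by Top, so the row player never plays it.
On the remaining 2×2 (Top, Bottom vs b1, b2):
Let the row player play Top with probability p. Expected payoff against b1: (-4)p + 0(1−p) = −4p; against b2: 2p + (-4)(1−p) = 6p − 4.
Setting these equal: −4p = 6p − 4 ⇒ −10p = -4 ⇒ p = 2/5, and the value is (-4)·(2/5) = -8/5.
For the column player: with q = P(b1), equating Top's and Bottom's payoffs gives −6q + 2 = 4q − 4 ⇒ q = 3/5.

-8/5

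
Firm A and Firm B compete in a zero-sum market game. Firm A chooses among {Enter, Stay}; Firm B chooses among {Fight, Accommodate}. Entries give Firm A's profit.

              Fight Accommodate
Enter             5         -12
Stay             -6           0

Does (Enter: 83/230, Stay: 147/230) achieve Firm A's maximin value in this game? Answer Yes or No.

Against Fight this mix gives (83/230)·5 + (147/230)·(-6) = -467/230.
Against Accommodate this mix gives (83/230)·(-12) + (147/230)·0 = -498/115.
Firm B will play Accommodate, holding Firm A to -498/115. Shifting weight toward the row that does better against Accommodate would raise this floor (the equalizing mix achieves -72/23 against both Accommodate and Fight), so the proposed strategy is not optimal.

No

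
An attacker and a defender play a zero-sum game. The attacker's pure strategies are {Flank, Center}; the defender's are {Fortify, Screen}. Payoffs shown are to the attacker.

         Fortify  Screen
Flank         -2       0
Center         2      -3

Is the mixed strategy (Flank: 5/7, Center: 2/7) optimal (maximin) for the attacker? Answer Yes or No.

Against Fortify this mix gives (5/7)·(-2) + (2/7)·2 = -6/7.
Against Screen this mix gives (5/7)·0 + (2/7)·(-3) = -6/7.
All of the defender's active replies (Fortify, Screen) yield -6/7, and no column does worse for the attacker. The mix makes the defender indifferent and guarantees -6/7, so it is optimal.

Yes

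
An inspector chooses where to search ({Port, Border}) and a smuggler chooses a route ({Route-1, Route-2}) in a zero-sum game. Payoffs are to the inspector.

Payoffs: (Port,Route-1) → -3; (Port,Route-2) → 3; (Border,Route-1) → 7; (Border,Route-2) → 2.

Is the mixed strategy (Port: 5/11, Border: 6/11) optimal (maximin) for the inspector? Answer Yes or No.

Against Route-1 this mix gives (5/11)·(-3) + (6/11)·7 = 27/11.
Against Route-2 this mix gives (5/11)·3 + (6/11)·2 = 27/11.
All of the smuggler's active replies (Route-1, Route-2) yield 27/11, and no column does worse for the inspector. The mix makes the smuggler indifferent and guarantees 27/11, so it is optimal.

Yes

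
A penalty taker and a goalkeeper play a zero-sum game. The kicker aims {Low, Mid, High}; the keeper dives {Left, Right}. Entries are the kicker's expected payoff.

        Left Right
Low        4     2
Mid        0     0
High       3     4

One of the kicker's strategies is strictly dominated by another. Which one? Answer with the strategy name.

Low gives a strictly higher payoff than Mid against every column: 4 > 0, 2 > 0.
So Mid is strictly dominated and the kicker never plays it.

Mid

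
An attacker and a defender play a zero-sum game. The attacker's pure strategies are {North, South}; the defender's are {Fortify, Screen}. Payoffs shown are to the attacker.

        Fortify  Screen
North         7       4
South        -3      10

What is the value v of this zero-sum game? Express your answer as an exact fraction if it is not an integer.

Row minima: North → 4, South → -3; maximin = 4.
Column maxima: Fortify → 7, Screen → 10; minimax = 7.
4 ≠ 7, so there is no saddle point; optimal play is mixed.
Let the attacker play North with probability p. Expected payoff against Fortify: 7p + (-3)(1−p) = 10p − 3; against Screen: 4p + 10(1−p) = −6p + 10.
Setting these equal: 10p − 3 = −6p + 10 ⇒ 16p = 13 ⇒ p = 13/16, and the value is (10)·(13/16) − 3 = 41/8.
For the defender: with q = P(Fortify), equating North's and South's payoffs gives 3q + 4 = −13q + 10 ⇒ q = 3/8.

41/8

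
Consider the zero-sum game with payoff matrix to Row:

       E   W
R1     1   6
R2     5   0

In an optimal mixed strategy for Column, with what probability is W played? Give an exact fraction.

2/5

Row minima: R1 → 1, R2 → 0; maximin = 1.
Column maxima: E → 5, W → 6; minimax = 5.
1 ≠ 5, so there is no saddle point; optimal play is mixed.
Let Row play R1 with probability p. Expected payoff against E: 1p + 5(1−p) = −4p + 5; against W: 6p + 0(1−p) = 6p.
Setting these equal: −4p + 5 = 6p ⇒ −10p = -5 ⇒ p = 1/2, and the value is (-4)·(1/2) + 5 = 3.
For Column: with q = P(E), equating R1's and R2's payoffs gives −5q + 6 = 5q ⇒ q = 3/5.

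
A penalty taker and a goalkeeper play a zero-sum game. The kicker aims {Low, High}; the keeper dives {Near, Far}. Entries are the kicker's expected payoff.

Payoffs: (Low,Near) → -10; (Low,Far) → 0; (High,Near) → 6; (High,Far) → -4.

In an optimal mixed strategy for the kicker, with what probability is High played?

1/2

Row minima: Low → -10, High → -4; maximin = -4.
Column maxima: Near → 6, Far → 0; minimax = 0.
-4 ≠ 0, so there is no saddle point; optimal play is mixed.
Let the kicker play Low with probability p. Expected payoff against Near: (-10)p + 6(1−p) = −16p + 6; against Far: 0p + (-4)(1−p) = 4p − 4.
Setting these equal: −16p + 6 = 4p − 4 ⇒ −20p = -10 ⇒ p = 1/2, and the value is (-16)·(1/2) + 6 = -2.
For the keeper: with q = P(Near), equating Low's and High's payoffs gives −10q = 10q − 4 ⇒ q = 1/5.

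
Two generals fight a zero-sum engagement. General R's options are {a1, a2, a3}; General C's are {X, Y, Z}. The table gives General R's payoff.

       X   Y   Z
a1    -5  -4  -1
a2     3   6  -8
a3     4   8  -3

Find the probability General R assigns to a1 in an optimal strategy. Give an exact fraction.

7/11

Row minima: a1 → -5, a2 → -8, a3 → -3; maximin = -3.
Column maxima: X → 4, Y → 8, Z → -1; minimax = -1.
-3 ≠ -1, so there is no saddle point; optimal play is mixed.
a2 is strictly dominated by a3, so General R never plays it.
Y is strictly dominated by X (it gives General R strictly more in every row), so General C never plays it.
On the remaining 2×2 (a1, a3 vs X, Z):
Let General R play a1 with probability p. Expected payoff against X: (-5)p + 4(1−p) = −9p + 4; against Z: (-1)p + (-3)(1−p) = 2p − 3.
Setting these equal: −9p + 4 = 2p − 3 ⇒ −11p = -7 ⇒ p = 7/11, and the value is (-9)·(7/11) + 4 = -19/11.
For General C: with q = P(X), equating a1's and a3's payoffs gives −4q − 1 = 7q − 3 ⇒ q = 2/11.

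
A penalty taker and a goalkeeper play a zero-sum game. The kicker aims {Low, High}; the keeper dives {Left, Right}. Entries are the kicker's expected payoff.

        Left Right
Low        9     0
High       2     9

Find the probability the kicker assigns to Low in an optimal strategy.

7/16

Row minima: Low → 0, High → 2; maximin = 2.
Column maxima: Left → 9, Right → 9; minimax = 9.
2 ≠ 9, so there is no saddle point; optimal play is mixed.
Let the kicker play Low with probability p. Expected payoff against Left: 9p + 2(1−p) = 7p + 2; against Right: 0p + 9(1−p) = −9p + 9.
Setting these equal: 7p + 2 = −9p + 9 ⇒ 16p = 7 ⇒ p = 7/16, and the value is (7)·(7/16) + 2 = 81/16.
For the keeper: with q = P(Left), equating Low's and High's payoffs gives 9q = −7q + 9 ⇒ q = 9/16.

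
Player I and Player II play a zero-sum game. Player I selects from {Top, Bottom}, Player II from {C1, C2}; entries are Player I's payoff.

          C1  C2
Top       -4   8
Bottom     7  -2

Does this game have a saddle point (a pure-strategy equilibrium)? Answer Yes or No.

Row minima: Top → -4, Bottom → -2; maximin = -2.
Column maxima: C1 → 7, C2 → 8; minimax = 7.
-2 ≠ 7, so no pure-strategy equilibrium exists.

No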